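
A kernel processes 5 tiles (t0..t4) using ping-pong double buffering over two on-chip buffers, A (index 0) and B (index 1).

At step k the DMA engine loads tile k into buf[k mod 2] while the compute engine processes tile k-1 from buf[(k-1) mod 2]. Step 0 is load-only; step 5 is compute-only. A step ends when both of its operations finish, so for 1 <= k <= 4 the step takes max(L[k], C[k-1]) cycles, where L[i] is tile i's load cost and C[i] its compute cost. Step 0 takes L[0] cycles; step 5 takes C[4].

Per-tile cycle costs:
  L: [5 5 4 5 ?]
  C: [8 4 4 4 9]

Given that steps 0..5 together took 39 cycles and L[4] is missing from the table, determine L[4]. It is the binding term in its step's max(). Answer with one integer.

step 0 = dur = L[0]=5 = 5
step 1 = dur = max(L[1]=5, C[0]=8) = 8
step 2 = dur = max(L[2]=4, C[1]=4) = 4
step 3 = dur = max(L[3]=5, C[2]=4) = 5
step 4 = dur = max(L[4]=?, C[3]=4) = L[4]  (unknown; binding)
step 5 = dur = C[4]=9 = 9
sum of known step durations = 31
dur[4] = total - known = 39 - 31 = 8
L[4] is the binding max in step 4, so L[4] = dur[4] = 8

L[4] = 8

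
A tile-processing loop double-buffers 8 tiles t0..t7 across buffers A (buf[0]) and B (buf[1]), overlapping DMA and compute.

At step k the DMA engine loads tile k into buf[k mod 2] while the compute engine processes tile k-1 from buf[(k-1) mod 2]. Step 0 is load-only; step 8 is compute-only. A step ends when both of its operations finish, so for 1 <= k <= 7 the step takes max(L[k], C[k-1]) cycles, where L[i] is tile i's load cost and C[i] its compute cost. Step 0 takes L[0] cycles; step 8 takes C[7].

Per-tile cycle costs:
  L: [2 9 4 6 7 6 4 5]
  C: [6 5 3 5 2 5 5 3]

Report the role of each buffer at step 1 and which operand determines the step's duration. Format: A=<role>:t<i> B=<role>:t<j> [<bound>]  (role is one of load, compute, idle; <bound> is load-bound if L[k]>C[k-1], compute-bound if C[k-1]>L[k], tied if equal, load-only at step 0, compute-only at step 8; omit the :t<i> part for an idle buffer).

  0. 2=2c; end=2; A:t0 B:-
  1. max(9,6)=9c; end=11; A:t0 B:t1
  2. max(4,5)=5c; end=16; A:t2 B:t1
  3. max(6,3)=6c; end=22; A:t2 B:t3
  4. max(7,5)=7c; end=29; A:t4 B:t3
  5. max(6,2)=6c; end=35; A:t4 B:t5
  6. max(4,5)=5c; end=40; A:t6 B:t5
  7. max(5,5)=5c; end=45; A:t6 B:t7
  8. 3=3c; end=48; A:t6 B:t7

step 1: A=compute:t0 B=load:t1 [load-bound]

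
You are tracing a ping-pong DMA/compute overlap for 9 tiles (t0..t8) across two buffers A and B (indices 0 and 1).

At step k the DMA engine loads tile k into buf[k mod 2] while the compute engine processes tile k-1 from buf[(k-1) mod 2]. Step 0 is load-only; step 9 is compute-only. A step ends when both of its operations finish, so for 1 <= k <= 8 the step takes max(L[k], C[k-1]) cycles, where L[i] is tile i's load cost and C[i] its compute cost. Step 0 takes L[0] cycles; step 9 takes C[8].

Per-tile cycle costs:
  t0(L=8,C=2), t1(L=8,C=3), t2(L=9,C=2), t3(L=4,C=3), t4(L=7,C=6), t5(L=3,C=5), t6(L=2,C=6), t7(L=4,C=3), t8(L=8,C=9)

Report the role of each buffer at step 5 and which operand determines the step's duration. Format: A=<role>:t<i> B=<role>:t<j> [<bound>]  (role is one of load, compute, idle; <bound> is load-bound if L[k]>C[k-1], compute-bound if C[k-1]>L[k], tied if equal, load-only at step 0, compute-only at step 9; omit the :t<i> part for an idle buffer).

step 5: A=compute:t4 B=load:t5 [compute-bound]

  0. 8=8c; end=8; A:t0 B:-
  1. max(8,2)=8c; end=16; A:t0 B:t1
  2. max(9,3)=9c; end=25; A:t2 B:t1
  3. max(4,2)=4c; end=29; A:t2 B:t3
  4. max(7,3)=7c; end=36; A:t4 B:t3
  5. max(3,6)=6c; end=42; A:t4 B:t5
  6. max(2,5)=5c; end=47; A:t6 B:t5
  7. max(4,6)=6c; end=53; A:t6 B:t7
  8. max(8,3)=8c; end=61; A:t8 B:t7
  9. 9=9c; end=70; A:t8 B:t7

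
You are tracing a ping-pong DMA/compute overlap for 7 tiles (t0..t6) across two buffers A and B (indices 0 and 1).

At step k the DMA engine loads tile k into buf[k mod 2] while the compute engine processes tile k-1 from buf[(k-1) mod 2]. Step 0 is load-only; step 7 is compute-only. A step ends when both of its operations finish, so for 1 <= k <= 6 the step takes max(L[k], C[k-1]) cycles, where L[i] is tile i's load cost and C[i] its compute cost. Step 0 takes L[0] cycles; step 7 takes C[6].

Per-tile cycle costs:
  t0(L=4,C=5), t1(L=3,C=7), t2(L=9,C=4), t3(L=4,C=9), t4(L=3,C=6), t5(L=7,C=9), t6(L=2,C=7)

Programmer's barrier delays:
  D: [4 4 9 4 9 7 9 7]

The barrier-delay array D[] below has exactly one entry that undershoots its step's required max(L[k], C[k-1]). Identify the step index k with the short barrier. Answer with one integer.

[0] required=L[0]=4=4 vs D=4 ok
[1] required=max(L[1]=3,C[0]=5)=5 vs D=4 SHORT
[2] required=max(L[2]=9,C[1]=7)=9 vs D=9 ok
[3] required=max(L[3]=4,C[2]=4)=4 vs D=4 ok
[4] required=max(L[4]=3,C[3]=9)=9 vs D=9 ok
[5] required=max(L[5]=7,C[4]=6)=7 vs D=7 ok
[6] required=max(L[6]=2,C[5]=9)=9 vs D=9 ok
[7] required=C[6]=7=7 vs D=7 ok

hazard at step 1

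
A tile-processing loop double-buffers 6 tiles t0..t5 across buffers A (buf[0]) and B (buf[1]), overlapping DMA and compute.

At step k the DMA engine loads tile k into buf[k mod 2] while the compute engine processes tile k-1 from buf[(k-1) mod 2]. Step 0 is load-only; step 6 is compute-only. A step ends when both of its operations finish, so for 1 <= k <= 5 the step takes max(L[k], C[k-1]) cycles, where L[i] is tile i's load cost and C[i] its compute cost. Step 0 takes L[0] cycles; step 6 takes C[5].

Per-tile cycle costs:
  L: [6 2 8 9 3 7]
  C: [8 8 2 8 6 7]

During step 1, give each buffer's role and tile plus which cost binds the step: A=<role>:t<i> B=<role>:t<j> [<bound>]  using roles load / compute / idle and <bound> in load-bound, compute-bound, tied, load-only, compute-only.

step 1: A=compute:t0 B=load:t1 [compute-bound]

step 0: L[0]=6 → dur=6, Σ=6 | A=load:t0 B=idle [load-only]
step 1: L[1]=2 C[0]=8 → dur=8, Σ=14 | A=compute:t0 B=load:t1 [compute-bound]
step 2: L[2]=8 C[1]=8 → dur=8, Σ=22 | A=load:t2 B=compute:t1 [tied]
step 3: L[3]=9 C[2]=2 → dur=9, Σ=31 | A=compute:t2 B=load:t3 [load-bound]
step 4: L[4]=3 C[3]=8 → dur=8, Σ=39 | A=load:t4 B=compute:t3 [compute-bound]
step 5: L[5]=7 C[4]=6 → dur=7, Σ=46 | A=compute:t4 B=load:t5 [load-bound]
step 6: C[5]=7 → dur=7, Σ=53 | A=idle B=compute:t5 [compute-only]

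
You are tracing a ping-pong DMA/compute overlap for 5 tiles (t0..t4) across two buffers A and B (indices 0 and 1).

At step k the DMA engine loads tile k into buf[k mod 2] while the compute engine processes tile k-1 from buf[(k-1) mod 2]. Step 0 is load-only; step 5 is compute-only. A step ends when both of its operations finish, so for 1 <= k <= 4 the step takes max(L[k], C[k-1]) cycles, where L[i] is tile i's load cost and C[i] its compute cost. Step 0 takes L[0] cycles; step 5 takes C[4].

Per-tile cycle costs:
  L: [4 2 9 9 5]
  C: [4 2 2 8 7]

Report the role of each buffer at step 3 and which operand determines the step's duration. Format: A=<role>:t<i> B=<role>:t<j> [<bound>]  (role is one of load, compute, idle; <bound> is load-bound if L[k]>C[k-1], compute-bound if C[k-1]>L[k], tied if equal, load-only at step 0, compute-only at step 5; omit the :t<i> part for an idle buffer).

[0] DMA t0→A (4c) ∥ CU idle ⇒ 4c, clock 4
[1] DMA t1→B (2c) ∥ CU A:t0 (4c) ⇒ 4c, clock 8
[2] DMA t2→A (9c) ∥ CU B:t1 (2c) ⇒ 9c, clock 17
[3] DMA t3→B (9c) ∥ CU A:t2 (2c) ⇒ 9c, clock 26
[4] DMA t4→A (5c) ∥ CU B:t3 (8c) ⇒ 8c, clock 34
[5] DMA idle ∥ CU A:t4 (7c) ⇒ 7c, clock 41

step 3: A=compute:t2 B=load:t3 [load-bound]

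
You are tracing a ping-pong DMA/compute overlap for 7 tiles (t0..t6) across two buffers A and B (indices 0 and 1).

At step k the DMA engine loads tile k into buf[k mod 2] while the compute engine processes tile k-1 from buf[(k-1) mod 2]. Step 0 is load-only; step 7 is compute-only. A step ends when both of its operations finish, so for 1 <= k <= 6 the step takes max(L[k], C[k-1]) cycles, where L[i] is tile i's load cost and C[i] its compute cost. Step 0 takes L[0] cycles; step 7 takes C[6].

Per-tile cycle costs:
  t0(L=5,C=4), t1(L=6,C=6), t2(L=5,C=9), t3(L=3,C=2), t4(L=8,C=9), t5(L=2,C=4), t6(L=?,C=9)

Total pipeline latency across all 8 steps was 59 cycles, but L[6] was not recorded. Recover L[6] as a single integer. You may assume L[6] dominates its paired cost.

L[6] = 7

step 0 → dur = L[0]=5 = 5
step 1 → dur = max(L[1]=6, C[0]=4) = 6
step 2 → dur = max(L[2]=5, C[1]=6) = 6
step 3 → dur = max(L[3]=3, C[2]=9) = 9
step 4 → dur = max(L[4]=8, C[3]=2) = 8
step 5 → dur = max(L[5]=2, C[4]=9) = 9
step 6 → dur = max(L[6]=?, C[5]=4) = L[6]  (unknown; binding)
step 7 → dur = C[6]=9 = 9
sum of known step durations = 52
dur[6] = total - known = 59 - 52 = 7
L[6] is the binding max in step 6, so L[6] = dur[6] = 7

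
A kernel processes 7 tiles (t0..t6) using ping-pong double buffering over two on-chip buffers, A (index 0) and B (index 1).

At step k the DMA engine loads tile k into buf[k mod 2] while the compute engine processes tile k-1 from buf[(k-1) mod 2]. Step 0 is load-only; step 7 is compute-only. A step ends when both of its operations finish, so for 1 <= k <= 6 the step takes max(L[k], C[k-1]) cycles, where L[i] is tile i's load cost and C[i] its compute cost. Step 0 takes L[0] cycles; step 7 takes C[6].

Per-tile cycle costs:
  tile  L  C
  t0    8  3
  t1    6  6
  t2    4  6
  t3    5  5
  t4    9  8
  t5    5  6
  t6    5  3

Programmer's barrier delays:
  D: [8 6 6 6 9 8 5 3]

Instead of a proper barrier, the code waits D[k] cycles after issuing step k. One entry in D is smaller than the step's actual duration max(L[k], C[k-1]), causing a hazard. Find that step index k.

hazard at step 6

step 0: need L[0]=8 = 8; D[0]=8 ok
step 1: need max(L[1]=6,C[0]=3) = 6; D[1]=6 ok
step 2: need max(L[2]=4,C[1]=6) = 6; D[2]=6 ok
step 3: need max(L[3]=5,C[2]=6) = 6; D[3]=6 ok
step 4: need max(L[4]=9,C[3]=5) = 9; D[4]=9 ok
step 5: need max(L[5]=5,C[4]=8) = 8; D[5]=8 ok
step 6: need max(L[6]=5,C[5]=6) = 6; D[6]=5 SHORT
step 7: need C[6]=3 = 3; D[7]=3 ok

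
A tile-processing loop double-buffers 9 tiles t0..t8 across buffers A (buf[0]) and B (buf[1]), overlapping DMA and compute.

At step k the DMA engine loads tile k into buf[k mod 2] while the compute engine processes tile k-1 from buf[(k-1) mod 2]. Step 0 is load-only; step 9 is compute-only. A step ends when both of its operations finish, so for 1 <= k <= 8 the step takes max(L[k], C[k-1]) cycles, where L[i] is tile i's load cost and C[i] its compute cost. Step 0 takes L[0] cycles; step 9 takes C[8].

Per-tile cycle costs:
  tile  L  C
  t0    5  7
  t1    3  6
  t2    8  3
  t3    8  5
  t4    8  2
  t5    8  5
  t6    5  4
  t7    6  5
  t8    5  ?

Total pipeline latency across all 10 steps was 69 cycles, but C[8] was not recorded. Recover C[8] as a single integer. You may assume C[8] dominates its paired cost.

C[8] = 9

step 0: dur = L[0]=5 = 5
step 1: dur = max(L[1]=3, C[0]=7) = 7
step 2: dur = max(L[2]=8, C[1]=6) = 8
step 3: dur = max(L[3]=8, C[2]=3) = 8
step 4: dur = max(L[4]=8, C[3]=5) = 8
step 5: dur = max(L[5]=8, C[4]=2) = 8
step 6: dur = max(L[6]=5, C[5]=5) = 5
step 7: dur = max(L[7]=6, C[6]=4) = 6
step 8: dur = max(L[8]=5, C[7]=5) = 5
step 9: dur = C[8]=? = C[8]  (unknown; binding)
sum of known step durations = 60
dur[9] = total - known = 69 - 60 = 9
C[8] is the binding max in step 9, so C[8] = dur[9] = 9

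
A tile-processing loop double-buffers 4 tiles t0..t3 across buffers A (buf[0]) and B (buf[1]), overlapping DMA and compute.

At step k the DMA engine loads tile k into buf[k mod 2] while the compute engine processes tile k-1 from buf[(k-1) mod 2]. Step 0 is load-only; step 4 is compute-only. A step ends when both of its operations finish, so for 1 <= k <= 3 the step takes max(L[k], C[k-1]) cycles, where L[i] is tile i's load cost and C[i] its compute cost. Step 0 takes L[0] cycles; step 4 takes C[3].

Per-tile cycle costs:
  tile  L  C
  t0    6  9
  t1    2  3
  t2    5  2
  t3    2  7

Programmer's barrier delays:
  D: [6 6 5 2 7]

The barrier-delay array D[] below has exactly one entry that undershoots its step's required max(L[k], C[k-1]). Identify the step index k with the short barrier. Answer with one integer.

hazard at step 1

[0] required=L[0]=6=6 vs D=6 ok
[1] required=max(L[1]=2,C[0]=9)=9 vs D=6 SHORT
[2] required=max(L[2]=5,C[1]=3)=5 vs D=5 ok
[3] required=max(L[3]=2,C[2]=2)=2 vs D=2 ok
[4] required=C[3]=7=7 vs D=7 ok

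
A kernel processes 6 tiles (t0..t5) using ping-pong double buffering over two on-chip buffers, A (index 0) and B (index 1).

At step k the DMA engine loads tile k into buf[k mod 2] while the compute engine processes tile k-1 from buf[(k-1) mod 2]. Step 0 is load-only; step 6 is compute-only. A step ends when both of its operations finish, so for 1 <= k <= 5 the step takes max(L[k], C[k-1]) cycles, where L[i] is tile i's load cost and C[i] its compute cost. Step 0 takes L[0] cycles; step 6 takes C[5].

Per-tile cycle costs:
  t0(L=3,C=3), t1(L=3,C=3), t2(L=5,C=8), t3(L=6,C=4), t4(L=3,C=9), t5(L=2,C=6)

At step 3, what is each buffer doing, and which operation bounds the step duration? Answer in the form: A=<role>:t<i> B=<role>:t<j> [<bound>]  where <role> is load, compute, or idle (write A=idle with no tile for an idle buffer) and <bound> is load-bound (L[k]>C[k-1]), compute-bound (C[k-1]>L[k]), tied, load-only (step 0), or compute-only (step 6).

step 3: A=compute:t2 B=load:t3 [compute-bound]

[0] DMA t0→A (3c) ∥ CU idle ⇒ 3c, clock 3
[1] DMA t1→B (3c) ∥ CU A:t0 (3c) ⇒ 3c, clock 6
[2] DMA t2→A (5c) ∥ CU B:t1 (3c) ⇒ 5c, clock 11
[3] DMA t3→B (6c) ∥ CU A:t2 (8c) ⇒ 8c, clock 19
[4] DMA t4→A (3c) ∥ CU B:t3 (4c) ⇒ 4c, clock 23
[5] DMA t5→B (2c) ∥ CU A:t4 (9c) ⇒ 9c, clock 32
[6] DMA idle ∥ CU B:t5 (6c) ⇒ 6c, clock 38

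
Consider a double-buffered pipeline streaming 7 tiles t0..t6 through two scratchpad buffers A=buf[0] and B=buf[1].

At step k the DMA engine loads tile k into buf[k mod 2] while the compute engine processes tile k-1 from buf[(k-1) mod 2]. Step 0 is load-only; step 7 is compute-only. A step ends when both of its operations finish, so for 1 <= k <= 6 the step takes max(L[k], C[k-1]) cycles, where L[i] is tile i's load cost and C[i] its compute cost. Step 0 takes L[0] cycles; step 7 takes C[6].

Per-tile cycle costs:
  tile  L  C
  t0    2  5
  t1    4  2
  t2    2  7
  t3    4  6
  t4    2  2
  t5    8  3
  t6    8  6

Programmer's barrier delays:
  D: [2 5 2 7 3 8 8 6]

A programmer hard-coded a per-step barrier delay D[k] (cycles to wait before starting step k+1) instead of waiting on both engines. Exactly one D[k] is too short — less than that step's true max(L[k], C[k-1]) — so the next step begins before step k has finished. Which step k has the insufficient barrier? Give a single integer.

hazard at step 4

k=0 barrier L[0]=2→2c, D[0]=2 ok
k=1 barrier max(L[1]=4,C[0]=5)→5c, D[1]=5 ok
k=2 barrier max(L[2]=2,C[1]=2)→2c, D[2]=2 ok
k=3 barrier max(L[3]=4,C[2]=7)→7c, D[3]=7 ok
k=4 barrier max(L[4]=2,C[3]=6)→6c, D[4]=3 SHORT
k=5 barrier max(L[5]=8,C[4]=2)→8c, D[5]=8 ok
k=6 barrier max(L[6]=8,C[5]=3)→8c, D[6]=8 ok
k=7 barrier C[6]=6→6c, D[7]=6 ok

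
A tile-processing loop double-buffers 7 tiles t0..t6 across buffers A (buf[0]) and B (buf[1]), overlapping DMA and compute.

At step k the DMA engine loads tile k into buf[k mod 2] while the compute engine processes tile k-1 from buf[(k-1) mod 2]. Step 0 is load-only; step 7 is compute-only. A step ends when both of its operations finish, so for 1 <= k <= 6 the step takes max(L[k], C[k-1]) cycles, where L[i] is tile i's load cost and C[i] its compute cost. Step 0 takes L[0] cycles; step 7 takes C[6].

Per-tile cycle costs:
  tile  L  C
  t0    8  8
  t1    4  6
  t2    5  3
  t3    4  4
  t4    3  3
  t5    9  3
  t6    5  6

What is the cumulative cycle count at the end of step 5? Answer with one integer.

end_cycle[5] = 39

  0. 8=8c; end=8; A:t0 B:-
  1. max(4,8)=8c; end=16; A:t0 B:t1
  2. max(5,6)=6c; end=22; A:t2 B:t1
  3. max(4,3)=4c; end=26; A:t2 B:t3
  4. max(3,4)=4c; end=30; A:t4 B:t3
  5. max(9,3)=9c; end=39; A:t4 B:t5
  6. max(5,3)=5c; end=44; A:t6 B:t5
  7. 6=6c; end=50; A:t6 B:t5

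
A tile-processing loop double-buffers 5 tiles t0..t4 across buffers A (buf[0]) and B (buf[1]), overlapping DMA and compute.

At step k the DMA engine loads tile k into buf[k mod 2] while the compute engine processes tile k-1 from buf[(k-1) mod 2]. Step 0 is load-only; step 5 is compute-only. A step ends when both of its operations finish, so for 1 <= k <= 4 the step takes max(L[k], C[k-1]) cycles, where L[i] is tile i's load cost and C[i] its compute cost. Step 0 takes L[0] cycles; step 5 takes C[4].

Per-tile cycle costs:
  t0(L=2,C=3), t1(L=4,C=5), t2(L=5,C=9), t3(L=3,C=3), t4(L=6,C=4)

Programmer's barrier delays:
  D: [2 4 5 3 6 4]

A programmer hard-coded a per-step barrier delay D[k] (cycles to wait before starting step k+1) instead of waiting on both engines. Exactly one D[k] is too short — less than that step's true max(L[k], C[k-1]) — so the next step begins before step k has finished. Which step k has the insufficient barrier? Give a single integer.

hazard at step 3

[0] required=L[0]=2=2 vs D=2 ok
[1] required=max(L[1]=4,C[0]=3)=4 vs D=4 ok
[2] required=max(L[2]=5,C[1]=5)=5 vs D=5 ok
[3] required=max(L[3]=3,C[2]=9)=9 vs D=3 SHORT
[4] required=max(L[4]=6,C[3]=3)=6 vs D=6 ok
[5] required=C[4]=4=4 vs D=4 ok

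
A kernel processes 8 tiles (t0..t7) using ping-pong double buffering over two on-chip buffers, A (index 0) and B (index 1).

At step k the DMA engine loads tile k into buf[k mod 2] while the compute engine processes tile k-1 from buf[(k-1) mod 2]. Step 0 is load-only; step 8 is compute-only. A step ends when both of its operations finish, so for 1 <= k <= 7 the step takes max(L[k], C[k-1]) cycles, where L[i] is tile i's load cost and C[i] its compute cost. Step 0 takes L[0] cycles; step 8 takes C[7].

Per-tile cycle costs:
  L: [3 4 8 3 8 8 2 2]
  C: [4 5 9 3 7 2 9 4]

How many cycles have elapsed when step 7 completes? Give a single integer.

[0] DMA t0→A (3c) ∥ CU idle ⇒ 3c, clock 3
[1] DMA t1→B (4c) ∥ CU A:t0 (4c) ⇒ 4c, clock 7
[2] DMA t2→A (8c) ∥ CU B:t1 (5c) ⇒ 8c, clock 15
[3] DMA t3→B (3c) ∥ CU A:t2 (9c) ⇒ 9c, clock 24
[4] DMA t4→A (8c) ∥ CU B:t3 (3c) ⇒ 8c, clock 32
[5] DMA t5→B (8c) ∥ CU A:t4 (7c) ⇒ 8c, clock 40
[6] DMA t6→A (2c) ∥ CU B:t5 (2c) ⇒ 2c, clock 42
[7] DMA t7→B (2c) ∥ CU A:t6 (9c) ⇒ 9c, clock 51
[8] DMA idle ∥ CU B:t7 (4c) ⇒ 4c, clock 55

end_cycle[7] = 51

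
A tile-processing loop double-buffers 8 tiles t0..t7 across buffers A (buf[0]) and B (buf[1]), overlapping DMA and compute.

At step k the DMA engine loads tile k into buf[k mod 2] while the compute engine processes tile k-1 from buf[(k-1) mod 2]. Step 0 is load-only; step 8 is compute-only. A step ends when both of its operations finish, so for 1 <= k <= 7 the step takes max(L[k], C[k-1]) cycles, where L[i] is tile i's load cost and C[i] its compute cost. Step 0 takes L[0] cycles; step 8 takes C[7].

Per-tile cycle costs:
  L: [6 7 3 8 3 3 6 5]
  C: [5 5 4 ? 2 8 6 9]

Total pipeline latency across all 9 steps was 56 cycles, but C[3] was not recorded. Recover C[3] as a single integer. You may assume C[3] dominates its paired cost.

C[3] = 4

step 0 | dur = L[0]=6 = 6
step 1 | dur = max(L[1]=7, C[0]=5) = 7
step 2 | dur = max(L[2]=3, C[1]=5) = 5
step 3 | dur = max(L[3]=8, C[2]=4) = 8
step 4 | dur = max(L[4]=3, C[3]=?) = C[3]  (unknown; binding)
step 5 | dur = max(L[5]=3, C[4]=2) = 3
step 6 | dur = max(L[6]=6, C[5]=8) = 8
step 7 | dur = max(L[7]=5, C[6]=6) = 6
step 8 | dur = C[7]=9 = 9
sum of known step durations = 52
dur[4] = total - known = 56 - 52 = 4
C[3] is the binding max in step 4, so C[3] = dur[4] = 4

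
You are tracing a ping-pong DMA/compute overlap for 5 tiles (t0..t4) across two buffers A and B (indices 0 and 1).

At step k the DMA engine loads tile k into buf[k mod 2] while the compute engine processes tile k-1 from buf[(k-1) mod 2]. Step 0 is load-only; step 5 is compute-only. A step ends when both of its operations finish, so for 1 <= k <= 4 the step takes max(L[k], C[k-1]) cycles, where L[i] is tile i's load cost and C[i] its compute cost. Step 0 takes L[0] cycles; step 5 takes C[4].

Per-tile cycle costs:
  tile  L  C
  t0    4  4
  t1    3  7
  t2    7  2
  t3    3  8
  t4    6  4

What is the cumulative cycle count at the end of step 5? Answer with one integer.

  0. 4=4c; end=4; A:t0 B:-
  1. max(3,4)=4c; end=8; A:t0 B:t1
  2. max(7,7)=7c; end=15; A:t2 B:t1
  3. max(3,2)=3c; end=18; A:t2 B:t3
  4. max(6,8)=8c; end=26; A:t4 B:t3
  5. 4=4c; end=30; A:t4 B:t3

end_cycle[5] = 30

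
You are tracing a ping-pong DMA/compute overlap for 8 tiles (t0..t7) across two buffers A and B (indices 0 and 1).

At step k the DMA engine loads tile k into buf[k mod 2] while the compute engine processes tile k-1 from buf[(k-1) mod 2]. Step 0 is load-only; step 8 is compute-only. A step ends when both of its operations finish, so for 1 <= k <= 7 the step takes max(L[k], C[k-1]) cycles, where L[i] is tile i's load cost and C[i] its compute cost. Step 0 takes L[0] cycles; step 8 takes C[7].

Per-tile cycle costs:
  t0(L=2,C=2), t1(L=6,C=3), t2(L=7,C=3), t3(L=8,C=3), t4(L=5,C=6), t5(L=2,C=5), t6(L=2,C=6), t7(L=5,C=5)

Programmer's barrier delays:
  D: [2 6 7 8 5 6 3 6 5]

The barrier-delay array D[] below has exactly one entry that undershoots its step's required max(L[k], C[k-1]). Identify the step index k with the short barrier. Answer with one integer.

step 0: need L[0]=2 = 2; D[0]=2 ok
step 1: need max(L[1]=6,C[0]=2) = 6; D[1]=6 ok
step 2: need max(L[2]=7,C[1]=3) = 7; D[2]=7 ok
step 3: need max(L[3]=8,C[2]=3) = 8; D[3]=8 ok
step 4: need max(L[4]=5,C[3]=3) = 5; D[4]=5 ok
step 5: need max(L[5]=2,C[4]=6) = 6; D[5]=6 ok
step 6: need max(L[6]=2,C[5]=5) = 5; D[6]=3 SHORT
step 7: need max(L[7]=5,C[6]=6) = 6; D[7]=6 ok
step 8: need C[7]=5 = 5; D[8]=5 ok

hazard at step 6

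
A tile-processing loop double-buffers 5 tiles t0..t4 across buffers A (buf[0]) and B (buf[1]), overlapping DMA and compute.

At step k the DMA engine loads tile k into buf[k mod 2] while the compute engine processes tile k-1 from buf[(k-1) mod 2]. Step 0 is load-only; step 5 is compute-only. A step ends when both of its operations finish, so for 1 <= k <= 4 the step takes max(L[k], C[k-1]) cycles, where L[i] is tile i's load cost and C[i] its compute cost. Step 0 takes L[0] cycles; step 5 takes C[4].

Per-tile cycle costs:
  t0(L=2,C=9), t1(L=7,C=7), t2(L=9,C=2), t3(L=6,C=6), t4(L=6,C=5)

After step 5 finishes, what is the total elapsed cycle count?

end_cycle[5] = 37

  0. 2=2c; end=2; A:t0 B:-
  1. max(7,9)=9c; end=11; A:t0 B:t1
  2. max(9,7)=9c; end=20; A:t2 B:t1
  3. max(6,2)=6c; end=26; A:t2 B:t3
  4. max(6,6)=6c; end=32; A:t4 B:t3
  5. 5=5c; end=37; A:t4 B:t3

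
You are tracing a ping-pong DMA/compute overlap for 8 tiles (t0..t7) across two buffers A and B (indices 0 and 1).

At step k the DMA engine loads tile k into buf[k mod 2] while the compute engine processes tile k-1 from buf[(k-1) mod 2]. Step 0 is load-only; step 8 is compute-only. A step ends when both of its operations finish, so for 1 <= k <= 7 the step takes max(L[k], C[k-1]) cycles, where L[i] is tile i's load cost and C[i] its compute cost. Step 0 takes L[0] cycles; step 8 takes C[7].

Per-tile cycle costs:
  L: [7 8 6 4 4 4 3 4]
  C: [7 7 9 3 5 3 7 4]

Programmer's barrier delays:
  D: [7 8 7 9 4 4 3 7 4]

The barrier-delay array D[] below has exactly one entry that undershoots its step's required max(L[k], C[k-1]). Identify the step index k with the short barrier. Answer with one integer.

k=0 barrier L[0]=7→7c, D[0]=7 ok
k=1 barrier max(L[1]=8,C[0]=7)→8c, D[1]=8 ok
k=2 barrier max(L[2]=6,C[1]=7)→7c, D[2]=7 ok
k=3 barrier max(L[3]=4,C[2]=9)→9c, D[3]=9 ok
k=4 barrier max(L[4]=4,C[3]=3)→4c, D[4]=4 ok
k=5 barrier max(L[5]=4,C[4]=5)→5c, D[5]=4 SHORT
k=6 barrier max(L[6]=3,C[5]=3)→3c, D[6]=3 ok
k=7 barrier max(L[7]=4,C[6]=7)→7c, D[7]=7 ok
k=8 barrier C[7]=4→4c, D[8]=4 ok

hazard at step 5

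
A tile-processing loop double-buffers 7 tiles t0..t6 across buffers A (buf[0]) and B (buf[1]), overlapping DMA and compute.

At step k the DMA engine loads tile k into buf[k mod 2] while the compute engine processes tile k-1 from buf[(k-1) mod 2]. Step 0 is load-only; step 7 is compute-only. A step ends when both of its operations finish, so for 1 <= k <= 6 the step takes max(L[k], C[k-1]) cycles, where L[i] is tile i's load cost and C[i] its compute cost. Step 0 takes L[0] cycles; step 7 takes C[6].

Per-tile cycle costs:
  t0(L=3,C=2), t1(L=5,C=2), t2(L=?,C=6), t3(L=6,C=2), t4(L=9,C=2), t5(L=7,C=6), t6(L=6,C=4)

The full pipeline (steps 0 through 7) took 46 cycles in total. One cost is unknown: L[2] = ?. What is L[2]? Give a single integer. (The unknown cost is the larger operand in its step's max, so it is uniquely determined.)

L[2] = 6

step 0 → dur = L[0]=3 = 3
step 1 → dur = max(L[1]=5, C[0]=2) = 5
step 2 → dur = max(L[2]=?, C[1]=2) = L[2]  (unknown; binding)
step 3 → dur = max(L[3]=6, C[2]=6) = 6
step 4 → dur = max(L[4]=9, C[3]=2) = 9
step 5 → dur = max(L[5]=7, C[4]=2) = 7
step 6 → dur = max(L[6]=6, C[5]=6) = 6
step 7 → dur = C[6]=4 = 4
sum of known step durations = 40
dur[2] = total - known = 46 - 40 = 6
L[2] is the binding max in step 2, so L[2] = dur[2] = 6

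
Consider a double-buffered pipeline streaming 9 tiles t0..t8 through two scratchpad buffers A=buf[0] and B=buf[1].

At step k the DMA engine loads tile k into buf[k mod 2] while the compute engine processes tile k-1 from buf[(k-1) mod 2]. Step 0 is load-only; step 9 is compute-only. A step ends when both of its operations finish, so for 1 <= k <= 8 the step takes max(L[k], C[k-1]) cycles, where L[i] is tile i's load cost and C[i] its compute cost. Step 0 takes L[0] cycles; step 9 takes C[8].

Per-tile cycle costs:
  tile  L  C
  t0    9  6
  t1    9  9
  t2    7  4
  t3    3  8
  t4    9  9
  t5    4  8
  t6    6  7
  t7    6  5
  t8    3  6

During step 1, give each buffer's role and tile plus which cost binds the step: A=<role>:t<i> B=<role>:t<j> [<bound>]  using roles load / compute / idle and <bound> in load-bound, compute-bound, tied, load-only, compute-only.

step 1: A=compute:t0 B=load:t1 [load-bound]

k=0 load=t0/9c comp=- wait=9 total=9
k=1 load=t1/9c comp=t0/6c wait=9 total=18
k=2 load=t2/7c comp=t1/9c wait=9 total=27
k=3 load=t3/3c comp=t2/4c wait=4 total=31
k=4 load=t4/9c comp=t3/8c wait=9 total=40
k=5 load=t5/4c comp=t4/9c wait=9 total=49
k=6 load=t6/6c comp=t5/8c wait=8 total=57
k=7 load=t7/6c comp=t6/7c wait=7 total=64
k=8 load=t8/3c comp=t7/5c wait=5 total=69
k=9 load=- comp=t8/6c wait=6 total=75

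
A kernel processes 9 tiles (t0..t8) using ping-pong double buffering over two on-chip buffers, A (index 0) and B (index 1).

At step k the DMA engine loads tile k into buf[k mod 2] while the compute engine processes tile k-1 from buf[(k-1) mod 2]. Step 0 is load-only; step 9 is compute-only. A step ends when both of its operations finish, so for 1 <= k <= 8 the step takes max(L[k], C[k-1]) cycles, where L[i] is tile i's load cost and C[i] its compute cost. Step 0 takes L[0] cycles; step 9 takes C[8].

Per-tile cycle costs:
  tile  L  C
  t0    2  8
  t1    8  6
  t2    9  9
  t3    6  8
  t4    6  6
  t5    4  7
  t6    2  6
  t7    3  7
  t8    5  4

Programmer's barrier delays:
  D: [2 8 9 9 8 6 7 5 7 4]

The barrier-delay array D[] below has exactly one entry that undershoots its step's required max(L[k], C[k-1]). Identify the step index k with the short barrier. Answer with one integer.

[0] required=L[0]=2=2 vs D=2 ok
[1] required=max(L[1]=8,C[0]=8)=8 vs D=8 ok
[2] required=max(L[2]=9,C[1]=6)=9 vs D=9 ok
[3] required=max(L[3]=6,C[2]=9)=9 vs D=9 ok
[4] required=max(L[4]=6,C[3]=8)=8 vs D=8 ok
[5] required=max(L[5]=4,C[4]=6)=6 vs D=6 ok
[6] required=max(L[6]=2,C[5]=7)=7 vs D=7 ok
[7] required=max(L[7]=3,C[6]=6)=6 vs D=5 SHORT
[8] required=max(L[8]=5,C[7]=7)=7 vs D=7 ok
[9] required=C[8]=4=4 vs D=4 ok

hazard at step 7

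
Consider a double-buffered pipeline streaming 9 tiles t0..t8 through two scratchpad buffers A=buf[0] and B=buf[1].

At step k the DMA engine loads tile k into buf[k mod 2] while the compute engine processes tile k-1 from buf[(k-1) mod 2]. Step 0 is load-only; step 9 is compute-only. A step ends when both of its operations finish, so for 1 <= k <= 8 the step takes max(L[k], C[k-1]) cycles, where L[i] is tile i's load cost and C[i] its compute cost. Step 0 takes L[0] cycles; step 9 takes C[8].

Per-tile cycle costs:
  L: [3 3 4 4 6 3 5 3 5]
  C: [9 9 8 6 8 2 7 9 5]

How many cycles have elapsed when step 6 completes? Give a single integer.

k=0 load=t0/3c comp=- wait=3 total=3
k=1 load=t1/3c comp=t0/9c wait=9 total=12
k=2 load=t2/4c comp=t1/9c wait=9 total=21
k=3 load=t3/4c comp=t2/8c wait=8 total=29
k=4 load=t4/6c comp=t3/6c wait=6 total=35
k=5 load=t5/3c comp=t4/8c wait=8 total=43
k=6 load=t6/5c comp=t5/2c wait=5 total=48
k=7 load=t7/3c comp=t6/7c wait=7 total=55
k=8 load=t8/5c comp=t7/9c wait=9 total=64
k=9 load=- comp=t8/5c wait=5 total=69

end_cycle[6] = 48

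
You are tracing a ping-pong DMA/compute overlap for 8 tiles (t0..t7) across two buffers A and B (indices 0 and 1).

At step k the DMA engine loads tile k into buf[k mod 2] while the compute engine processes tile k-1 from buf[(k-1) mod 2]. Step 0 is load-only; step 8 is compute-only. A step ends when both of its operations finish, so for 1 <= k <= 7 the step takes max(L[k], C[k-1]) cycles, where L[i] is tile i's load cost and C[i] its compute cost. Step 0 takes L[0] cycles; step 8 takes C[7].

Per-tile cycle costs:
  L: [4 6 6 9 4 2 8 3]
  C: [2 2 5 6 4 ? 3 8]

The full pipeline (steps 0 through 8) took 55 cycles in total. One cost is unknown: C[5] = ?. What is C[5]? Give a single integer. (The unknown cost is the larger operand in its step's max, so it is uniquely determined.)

step 0 | dur = L[0]=4 = 4
step 1 | dur = max(L[1]=6, C[0]=2) = 6
step 2 | dur = max(L[2]=6, C[1]=2) = 6
step 3 | dur = max(L[3]=9, C[2]=5) = 9
step 4 | dur = max(L[4]=4, C[3]=6) = 6
step 5 | dur = max(L[5]=2, C[4]=4) = 4
step 6 | dur = max(L[6]=8, C[5]=?) = C[5]  (unknown; binding)
step 7 | dur = max(L[7]=3, C[6]=3) = 3
step 8 | dur = C[7]=8 = 8
sum of known step durations = 46
dur[6] = total - known = 55 - 46 = 9
C[5] is the binding max in step 6, so C[5] = dur[6] = 9

C[5] = 9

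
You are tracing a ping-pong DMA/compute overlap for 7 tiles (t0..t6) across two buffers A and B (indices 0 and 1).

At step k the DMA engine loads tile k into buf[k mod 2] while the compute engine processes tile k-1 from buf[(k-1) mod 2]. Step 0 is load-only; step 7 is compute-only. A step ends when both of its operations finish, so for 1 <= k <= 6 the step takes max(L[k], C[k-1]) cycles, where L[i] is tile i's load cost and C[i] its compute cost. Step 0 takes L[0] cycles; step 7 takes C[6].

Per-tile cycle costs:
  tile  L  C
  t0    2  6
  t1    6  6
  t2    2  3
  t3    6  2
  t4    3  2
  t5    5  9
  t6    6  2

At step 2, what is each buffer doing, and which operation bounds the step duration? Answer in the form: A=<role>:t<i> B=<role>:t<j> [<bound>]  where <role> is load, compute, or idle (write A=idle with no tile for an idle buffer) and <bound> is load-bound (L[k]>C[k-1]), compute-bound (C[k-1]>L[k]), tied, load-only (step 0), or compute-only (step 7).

k=0 load=t0/2c comp=- wait=2 total=2
k=1 load=t1/6c comp=t0/6c wait=6 total=8
k=2 load=t2/2c comp=t1/6c wait=6 total=14
k=3 load=t3/6c comp=t2/3c wait=6 total=20
k=4 load=t4/3c comp=t3/2c wait=3 total=23
k=5 load=t5/5c comp=t4/2c wait=5 total=28
k=6 load=t6/6c comp=t5/9c wait=9 total=37
k=7 load=- comp=t6/2c wait=2 total=39

step 2: A=load:t2 B=compute:t1 [compute-bound]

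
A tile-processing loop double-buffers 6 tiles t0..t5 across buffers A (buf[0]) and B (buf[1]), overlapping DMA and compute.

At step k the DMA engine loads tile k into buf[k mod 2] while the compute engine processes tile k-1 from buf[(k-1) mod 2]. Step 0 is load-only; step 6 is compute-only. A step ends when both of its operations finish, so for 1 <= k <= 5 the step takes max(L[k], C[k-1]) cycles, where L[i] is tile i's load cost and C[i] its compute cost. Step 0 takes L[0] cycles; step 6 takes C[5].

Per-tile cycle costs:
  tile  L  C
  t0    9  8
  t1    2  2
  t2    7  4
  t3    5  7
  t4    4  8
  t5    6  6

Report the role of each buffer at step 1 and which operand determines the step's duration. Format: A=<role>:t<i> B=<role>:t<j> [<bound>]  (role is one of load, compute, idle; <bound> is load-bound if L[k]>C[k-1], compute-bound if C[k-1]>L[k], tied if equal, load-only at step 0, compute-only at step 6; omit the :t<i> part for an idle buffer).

step 0: L[0]=9 → dur=9, Σ=9 | A=load:t0 B=idle [load-only]
step 1: L[1]=2 C[0]=8 → dur=8, Σ=17 | A=compute:t0 B=load:t1 [compute-bound]
step 2: L[2]=7 C[1]=2 → dur=7, Σ=24 | A=load:t2 B=compute:t1 [load-bound]
step 3: L[3]=5 C[2]=4 → dur=5, Σ=29 | A=compute:t2 B=load:t3 [load-bound]
step 4: L[4]=4 C[3]=7 → dur=7, Σ=36 | A=load:t4 B=compute:t3 [compute-bound]
step 5: L[5]=6 C[4]=8 → dur=8, Σ=44 | A=compute:t4 B=load:t5 [compute-bound]
step 6: C[5]=6 → dur=6, Σ=50 | A=idle B=compute:t5 [compute-only]

step 1: A=compute:t0 B=load:t1 [compute-bound]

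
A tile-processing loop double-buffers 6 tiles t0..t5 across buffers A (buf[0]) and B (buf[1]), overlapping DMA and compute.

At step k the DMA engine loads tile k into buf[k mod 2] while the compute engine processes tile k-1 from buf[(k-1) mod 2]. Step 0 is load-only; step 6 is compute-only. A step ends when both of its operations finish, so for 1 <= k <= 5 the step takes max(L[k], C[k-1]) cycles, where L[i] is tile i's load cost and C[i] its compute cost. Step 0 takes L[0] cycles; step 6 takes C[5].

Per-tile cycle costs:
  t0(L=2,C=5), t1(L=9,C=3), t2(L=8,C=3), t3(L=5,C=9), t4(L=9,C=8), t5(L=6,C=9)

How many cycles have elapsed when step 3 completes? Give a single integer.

[0] DMA t0→A (2c) ∥ CU idle ⇒ 2c, clock 2
[1] DMA t1→B (9c) ∥ CU A:t0 (5c) ⇒ 9c, clock 11
[2] DMA t2→A (8c) ∥ CU B:t1 (3c) ⇒ 8c, clock 19
[3] DMA t3→B (5c) ∥ CU A:t2 (3c) ⇒ 5c, clock 24
[4] DMA t4→A (9c) ∥ CU B:t3 (9c) ⇒ 9c, clock 33
[5] DMA t5→B (6c) ∥ CU A:t4 (8c) ⇒ 8c, clock 41
[6] DMA idle ∥ CU B:t5 (9c) ⇒ 9c, clock 50

end_cycle[3] = 24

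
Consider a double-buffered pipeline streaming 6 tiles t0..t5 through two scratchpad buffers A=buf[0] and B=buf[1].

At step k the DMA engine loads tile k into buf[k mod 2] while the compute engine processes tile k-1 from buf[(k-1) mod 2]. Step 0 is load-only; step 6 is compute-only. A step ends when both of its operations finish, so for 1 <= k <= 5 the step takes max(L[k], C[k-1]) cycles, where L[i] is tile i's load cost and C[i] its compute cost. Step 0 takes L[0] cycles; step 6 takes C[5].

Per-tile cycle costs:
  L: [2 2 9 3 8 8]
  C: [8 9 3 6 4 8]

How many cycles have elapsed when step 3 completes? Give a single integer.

end_cycle[3] = 22

k=0 load=t0/2c comp=- wait=2 total=2
k=1 load=t1/2c comp=t0/8c wait=8 total=10
k=2 load=t2/9c comp=t1/9c wait=9 total=19
k=3 load=t3/3c comp=t2/3c wait=3 total=22
k=4 load=t4/8c comp=t3/6c wait=8 total=30
k=5 load=t5/8c comp=t4/4c wait=8 total=38
k=6 load=- comp=t5/8c wait=8 total=46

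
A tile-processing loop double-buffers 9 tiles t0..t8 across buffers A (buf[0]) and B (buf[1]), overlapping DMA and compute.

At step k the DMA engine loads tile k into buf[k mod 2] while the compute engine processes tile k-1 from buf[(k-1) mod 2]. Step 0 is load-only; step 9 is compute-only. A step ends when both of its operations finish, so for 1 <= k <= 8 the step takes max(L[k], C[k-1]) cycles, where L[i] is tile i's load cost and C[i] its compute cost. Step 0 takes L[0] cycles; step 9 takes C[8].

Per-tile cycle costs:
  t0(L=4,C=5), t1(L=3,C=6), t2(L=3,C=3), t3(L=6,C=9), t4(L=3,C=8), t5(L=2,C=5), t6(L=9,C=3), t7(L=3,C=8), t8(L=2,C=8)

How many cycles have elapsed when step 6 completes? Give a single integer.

end_cycle[6] = 47

step 0: L[0]=4 → dur=4, Σ=4 | A=load:t0 B=idle [load-only]
step 1: L[1]=3 C[0]=5 → dur=5, Σ=9 | A=compute:t0 B=load:t1 [compute-bound]
step 2: L[2]=3 C[1]=6 → dur=6, Σ=15 | A=load:t2 B=compute:t1 [compute-bound]
step 3: L[3]=6 C[2]=3 → dur=6, Σ=21 | A=compute:t2 B=load:t3 [load-bound]
step 4: L[4]=3 C[3]=9 → dur=9, Σ=30 | A=load:t4 B=compute:t3 [compute-bound]
step 5: L[5]=2 C[4]=8 → dur=8, Σ=38 | A=compute:t4 B=load:t5 [compute-bound]
step 6: L[6]=9 C[5]=5 → dur=9, Σ=47 | A=load:t6 B=compute:t5 [load-bound]
step 7: L[7]=3 C[6]=3 → dur=3, Σ=50 | A=compute:t6 B=load:t7 [tied]
step 8: L[8]=2 C[7]=8 → dur=8, Σ=58 | A=load:t8 B=compute:t7 [compute-bound]
step 9: C[8]=8 → dur=8, Σ=66 | A=compute:t8 B=idle [compute-only]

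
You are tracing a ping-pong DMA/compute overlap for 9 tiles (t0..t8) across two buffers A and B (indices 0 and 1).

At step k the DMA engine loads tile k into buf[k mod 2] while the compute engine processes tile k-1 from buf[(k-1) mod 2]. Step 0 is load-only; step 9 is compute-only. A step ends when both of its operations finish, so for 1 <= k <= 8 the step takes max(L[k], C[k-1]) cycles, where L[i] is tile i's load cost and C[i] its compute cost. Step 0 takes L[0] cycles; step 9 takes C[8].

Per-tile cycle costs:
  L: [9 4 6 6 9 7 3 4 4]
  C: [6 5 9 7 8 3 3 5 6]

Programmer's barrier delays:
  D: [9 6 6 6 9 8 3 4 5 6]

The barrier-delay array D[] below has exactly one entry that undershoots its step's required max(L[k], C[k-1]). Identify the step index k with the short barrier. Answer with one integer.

hazard at step 3

k=0 barrier L[0]=9→9c, D[0]=9 ok
k=1 barrier max(L[1]=4,C[0]=6)→6c, D[1]=6 ok
k=2 barrier max(L[2]=6,C[1]=5)→6c, D[2]=6 ok
k=3 barrier max(L[3]=6,C[2]=9)→9c, D[3]=6 SHORT
k=4 barrier max(L[4]=9,C[3]=7)→9c, D[4]=9 ok
k=5 barrier max(L[5]=7,C[4]=8)→8c, D[5]=8 ok
k=6 barrier max(L[6]=3,C[5]=3)→3c, D[6]=3 ok
k=7 barrier max(L[7]=4,C[6]=3)→4c, D[7]=4 ok
k=8 barrier max(L[8]=4,C[7]=5)→5c, D[8]=5 ok
k=9 barrier C[8]=6→6c, D[9]=6 ok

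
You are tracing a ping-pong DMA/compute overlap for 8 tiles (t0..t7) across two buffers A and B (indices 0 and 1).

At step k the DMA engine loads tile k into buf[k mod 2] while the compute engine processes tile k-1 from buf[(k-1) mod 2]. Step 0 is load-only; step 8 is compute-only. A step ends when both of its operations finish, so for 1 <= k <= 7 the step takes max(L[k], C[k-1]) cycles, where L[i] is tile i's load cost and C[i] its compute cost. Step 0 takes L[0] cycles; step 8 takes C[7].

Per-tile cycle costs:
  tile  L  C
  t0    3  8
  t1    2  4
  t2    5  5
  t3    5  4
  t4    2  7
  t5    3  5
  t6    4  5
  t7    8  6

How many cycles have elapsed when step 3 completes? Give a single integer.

end_cycle[3] = 21

step 0: L[0]=3 → dur=3, Σ=3 | A=load:t0 B=idle [load-only]
step 1: L[1]=2 C[0]=8 → dur=8, Σ=11 | A=compute:t0 B=load:t1 [compute-bound]
step 2: L[2]=5 C[1]=4 → dur=5, Σ=16 | A=load:t2 B=compute:t1 [load-bound]
step 3: L[3]=5 C[2]=5 → dur=5, Σ=21 | A=compute:t2 B=load:t3 [tied]
step 4: L[4]=2 C[3]=4 → dur=4, Σ=25 | A=load:t4 B=compute:t3 [compute-bound]
step 5: L[5]=3 C[4]=7 → dur=7, Σ=32 | A=compute:t4 B=load:t5 [compute-bound]
step 6: L[6]=4 C[5]=5 → dur=5, Σ=37 | A=load:t6 B=compute:t5 [compute-bound]
step 7: L[7]=8 C[6]=5 → dur=8, Σ=45 | A=compute:t6 B=load:t7 [load-bound]
step 8: C[7]=6 → dur=6, Σ=51 | A=idle B=compute:t7 [compute-only]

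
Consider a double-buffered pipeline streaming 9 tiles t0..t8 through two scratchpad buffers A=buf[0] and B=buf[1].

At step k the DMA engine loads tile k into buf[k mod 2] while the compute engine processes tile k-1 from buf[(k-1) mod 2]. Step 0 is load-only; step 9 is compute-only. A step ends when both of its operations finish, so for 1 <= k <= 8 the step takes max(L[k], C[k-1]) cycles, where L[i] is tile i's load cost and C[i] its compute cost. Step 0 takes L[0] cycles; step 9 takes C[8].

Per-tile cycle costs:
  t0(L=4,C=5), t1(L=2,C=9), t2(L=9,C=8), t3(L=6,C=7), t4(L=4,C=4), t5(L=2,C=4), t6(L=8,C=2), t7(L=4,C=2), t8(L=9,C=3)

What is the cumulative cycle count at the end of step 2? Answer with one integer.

step 0: L[0]=4 → dur=4, Σ=4 | A=load:t0 B=idle [load-only]
step 1: L[1]=2 C[0]=5 → dur=5, Σ=9 | A=compute:t0 B=load:t1 [compute-bound]
step 2: L[2]=9 C[1]=9 → dur=9, Σ=18 | A=load:t2 B=compute:t1 [tied]
step 3: L[3]=6 C[2]=8 → dur=8, Σ=26 | A=compute:t2 B=load:t3 [compute-bound]
step 4: L[4]=4 C[3]=7 → dur=7, Σ=33 | A=load:t4 B=compute:t3 [compute-bound]
step 5: L[5]=2 C[4]=4 → dur=4, Σ=37 | A=compute:t4 B=load:t5 [compute-bound]
step 6: L[6]=8 C[5]=4 → dur=8, Σ=45 | A=load:t6 B=compute:t5 [load-bound]
step 7: L[7]=4 C[6]=2 → dur=4, Σ=49 | A=compute:t6 B=load:t7 [load-bound]
step 8: L[8]=9 C[7]=2 → dur=9, Σ=58 | A=load:t8 B=compute:t7 [load-bound]
step 9: C[8]=3 → dur=3, Σ=61 | A=compute:t8 B=idle [compute-only]

end_cycle[2] = 18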